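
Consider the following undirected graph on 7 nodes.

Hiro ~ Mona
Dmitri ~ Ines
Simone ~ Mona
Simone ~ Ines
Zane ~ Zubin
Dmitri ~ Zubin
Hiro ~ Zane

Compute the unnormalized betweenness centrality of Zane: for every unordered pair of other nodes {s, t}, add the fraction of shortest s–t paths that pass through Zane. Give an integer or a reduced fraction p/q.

Pairs whose geodesics pass through Zane — Zubin–Mona: 1; Zubin–Hiro: 1; Dmitri–Hiro: 1.
All other pairs contribute 0.
Summing the contributions gives betweenness(Zane) = 3.

3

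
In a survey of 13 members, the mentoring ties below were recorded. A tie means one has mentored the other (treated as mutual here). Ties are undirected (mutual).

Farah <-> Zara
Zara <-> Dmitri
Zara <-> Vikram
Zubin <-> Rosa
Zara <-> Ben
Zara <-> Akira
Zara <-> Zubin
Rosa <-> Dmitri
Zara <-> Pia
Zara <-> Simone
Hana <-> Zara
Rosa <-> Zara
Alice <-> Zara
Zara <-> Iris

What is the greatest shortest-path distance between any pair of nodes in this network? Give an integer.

Eccentricity of each node (its greatest distance to any other): Akira:2, Alice:2, Ben:2, Dmitri:2, Farah:2, Hana:2, Iris:2, Pia:2, Rosa:2, Simone:2, Vikram:2, Zara:1, Zubin:2.
The maximum eccentricity is 2, realized for instance by the pair Hana–Vikram via Hana – Zara – Vikram. So the diameter is 2.

2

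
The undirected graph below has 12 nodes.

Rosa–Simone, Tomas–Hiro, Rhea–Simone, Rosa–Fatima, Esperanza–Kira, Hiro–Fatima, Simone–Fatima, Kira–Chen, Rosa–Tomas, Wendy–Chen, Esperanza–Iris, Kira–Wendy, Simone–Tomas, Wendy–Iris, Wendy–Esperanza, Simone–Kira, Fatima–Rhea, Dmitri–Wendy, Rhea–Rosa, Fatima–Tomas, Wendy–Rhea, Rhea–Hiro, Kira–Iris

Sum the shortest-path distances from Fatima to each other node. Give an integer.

Distances from Fatima: Chen:3, Dmitri:3, Esperanza:3, Hiro:1, Iris:3, Kira:2, Rhea:1, Rosa:1, Simone:1, Tomas:1, Wendy:2.
Sum = 3 + 3 + 3 + 1 + 3 + 2 + 1 + 1 + 1 + 1 + 2 = 21.

21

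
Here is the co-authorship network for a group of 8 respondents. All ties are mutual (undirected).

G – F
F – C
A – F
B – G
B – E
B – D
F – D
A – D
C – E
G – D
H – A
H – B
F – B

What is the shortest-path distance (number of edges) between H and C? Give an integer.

3

One shortest route is H – A – F – C, which uses 3 edges, and at distance 2 from H we only reach {D, E, F, G}, which does not include C. So d(H,C) = 3.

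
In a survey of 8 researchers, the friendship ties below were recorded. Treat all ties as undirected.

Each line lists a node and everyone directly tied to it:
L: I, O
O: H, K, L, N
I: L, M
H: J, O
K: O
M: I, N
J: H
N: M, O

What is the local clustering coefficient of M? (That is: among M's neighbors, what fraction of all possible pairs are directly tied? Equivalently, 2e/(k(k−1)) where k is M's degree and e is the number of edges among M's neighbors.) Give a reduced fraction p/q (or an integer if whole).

0

M's neighbors: I and N (k = 2).
Possible neighbor pairs: C(2,2) = 1. Edges among them: none → e = 0.
Clustering(M) = 0/1.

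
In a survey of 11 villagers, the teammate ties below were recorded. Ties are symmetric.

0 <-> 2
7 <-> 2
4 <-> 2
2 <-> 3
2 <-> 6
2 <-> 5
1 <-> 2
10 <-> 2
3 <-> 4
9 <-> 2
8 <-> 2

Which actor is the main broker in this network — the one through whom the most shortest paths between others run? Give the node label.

2

Unnormalized betweenness of each node: 0:0, 1:0, 2:44, 3:0, 4:0, 5:0, 6:0, 7:0, 8:0, 9:0, 10:0.
2 has the largest value, 44, making it the main broker — the node through which the most shortest paths run.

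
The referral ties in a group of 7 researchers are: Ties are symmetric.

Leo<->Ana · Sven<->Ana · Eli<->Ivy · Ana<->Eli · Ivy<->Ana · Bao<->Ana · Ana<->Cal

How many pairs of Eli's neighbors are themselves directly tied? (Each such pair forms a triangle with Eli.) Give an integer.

Eli's neighbors: Ana and Ivy.
Neighbor pairs that are themselves tied: Eli–Ana–Ivy. Each forms one triangle with Eli, for 1 in total.

1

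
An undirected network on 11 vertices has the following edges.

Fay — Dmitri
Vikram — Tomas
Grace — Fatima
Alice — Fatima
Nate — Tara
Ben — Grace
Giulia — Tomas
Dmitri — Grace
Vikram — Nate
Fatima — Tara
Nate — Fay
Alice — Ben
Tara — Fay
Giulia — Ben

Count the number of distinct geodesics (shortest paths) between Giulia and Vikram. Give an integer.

1

The shortest distance is 2, and the only length-2 path is Giulia–Tomas–Vikram. So there is exactly 1 shortest path.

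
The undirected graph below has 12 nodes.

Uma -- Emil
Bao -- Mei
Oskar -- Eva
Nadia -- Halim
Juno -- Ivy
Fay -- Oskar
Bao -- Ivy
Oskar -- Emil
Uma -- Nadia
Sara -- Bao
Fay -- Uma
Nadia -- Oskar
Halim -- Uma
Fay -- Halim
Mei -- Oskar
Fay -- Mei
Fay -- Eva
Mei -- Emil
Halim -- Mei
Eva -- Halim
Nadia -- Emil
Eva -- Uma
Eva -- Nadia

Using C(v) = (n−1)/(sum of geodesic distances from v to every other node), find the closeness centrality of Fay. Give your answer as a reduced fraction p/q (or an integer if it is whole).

Distances from Fay: Bao:2, Emil:2, Eva:1, Halim:1, Ivy:3, Juno:4, Mei:1, Nadia:2, Oskar:1, Sara:3, Uma:1. Sum = 21.
n = 12, so closeness = 11/21.

11/21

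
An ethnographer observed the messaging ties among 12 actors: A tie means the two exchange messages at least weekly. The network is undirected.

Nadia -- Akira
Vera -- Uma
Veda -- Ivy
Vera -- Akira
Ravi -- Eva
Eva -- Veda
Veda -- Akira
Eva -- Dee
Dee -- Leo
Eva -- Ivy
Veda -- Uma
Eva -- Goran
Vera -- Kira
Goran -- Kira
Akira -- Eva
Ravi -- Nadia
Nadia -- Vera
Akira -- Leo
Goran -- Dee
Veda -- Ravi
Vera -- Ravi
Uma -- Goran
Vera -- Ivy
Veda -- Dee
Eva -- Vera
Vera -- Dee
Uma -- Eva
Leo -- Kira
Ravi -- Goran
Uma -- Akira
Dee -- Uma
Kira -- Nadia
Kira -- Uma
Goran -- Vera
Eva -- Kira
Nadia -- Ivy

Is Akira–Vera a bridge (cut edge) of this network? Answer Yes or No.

Even without that edge, Akira still reaches Vera via Akira – Nadia – Vera, so the network stays connected. Not a bridge.

No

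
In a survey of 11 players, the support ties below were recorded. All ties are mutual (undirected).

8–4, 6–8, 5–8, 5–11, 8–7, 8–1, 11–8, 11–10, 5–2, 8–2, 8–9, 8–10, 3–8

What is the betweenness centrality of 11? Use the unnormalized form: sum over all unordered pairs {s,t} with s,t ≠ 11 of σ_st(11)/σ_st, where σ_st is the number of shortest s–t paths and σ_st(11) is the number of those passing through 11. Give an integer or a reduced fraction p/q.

Pairs whose geodesics pass through 11 — 10–5: 1/2.
All other pairs contribute 0.
Summing the contributions gives betweenness(11) = 1/2.

1/2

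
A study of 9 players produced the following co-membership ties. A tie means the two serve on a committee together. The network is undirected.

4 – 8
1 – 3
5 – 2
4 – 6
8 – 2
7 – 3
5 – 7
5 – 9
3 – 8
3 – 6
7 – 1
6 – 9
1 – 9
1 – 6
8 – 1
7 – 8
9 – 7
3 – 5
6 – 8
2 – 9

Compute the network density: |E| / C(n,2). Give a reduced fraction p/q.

There are 20 edges and 9 nodes, so the maximum possible is C(9,2) = 36.
Density = 20/36 = 5/9.

5/9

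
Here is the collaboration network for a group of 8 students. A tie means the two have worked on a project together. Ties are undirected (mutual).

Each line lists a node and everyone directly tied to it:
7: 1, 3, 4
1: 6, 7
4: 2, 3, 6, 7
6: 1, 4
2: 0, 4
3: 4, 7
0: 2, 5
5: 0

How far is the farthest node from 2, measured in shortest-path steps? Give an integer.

3

Distances from 2: 0:1, 1:3, 3:2, 4:1, 5:2, 6:2, 7:2.
The largest is 3 (to 1), so the eccentricity of 2 is 3.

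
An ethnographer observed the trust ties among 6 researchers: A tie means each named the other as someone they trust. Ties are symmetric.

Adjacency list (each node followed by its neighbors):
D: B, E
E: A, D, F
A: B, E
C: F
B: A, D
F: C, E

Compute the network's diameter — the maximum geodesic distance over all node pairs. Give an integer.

4

Eccentricity of each node (its greatest distance to any other): A:3, B:4, C:4, D:3, E:2, F:3.
The maximum eccentricity is 4, realized for instance by the pair B–C via B – A – E – F – C. So the diameter is 4.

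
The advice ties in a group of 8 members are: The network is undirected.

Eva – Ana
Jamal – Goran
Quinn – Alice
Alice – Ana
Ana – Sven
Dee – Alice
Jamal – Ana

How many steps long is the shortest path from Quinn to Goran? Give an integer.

One shortest route is Quinn – Alice – Ana – Jamal – Goran, which uses 4 edges, and at distance 3 from Quinn we only reach {Eva, Jamal, Sven}, which does not include Goran. So d(Quinn,Goran) = 4.

4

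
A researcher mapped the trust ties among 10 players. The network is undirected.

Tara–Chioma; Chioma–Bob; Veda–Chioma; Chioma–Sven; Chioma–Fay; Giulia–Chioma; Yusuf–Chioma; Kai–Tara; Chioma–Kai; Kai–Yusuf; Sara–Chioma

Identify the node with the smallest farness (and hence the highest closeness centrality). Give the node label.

Farness (sum of distances to all others) for each node — Bob:17, Chioma:9, Fay:17, Giulia:17, Kai:15, Sara:17, Sven:17, Tara:16, Veda:17, Yusuf:16.
The smallest farness is 9, for Chioma, so Chioma has the highest closeness.

Chioma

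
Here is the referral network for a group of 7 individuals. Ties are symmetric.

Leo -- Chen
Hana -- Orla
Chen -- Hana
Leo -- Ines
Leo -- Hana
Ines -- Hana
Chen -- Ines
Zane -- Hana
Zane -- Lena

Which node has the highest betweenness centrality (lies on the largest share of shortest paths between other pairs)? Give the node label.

Hana

Unnormalized betweenness of each node: Chen:0, Hana:11, Ines:0, Lena:0, Leo:0, Orla:0, Zane:5.
Hana has the largest value, 11, making it the main broker — the node through which the most shortest paths run.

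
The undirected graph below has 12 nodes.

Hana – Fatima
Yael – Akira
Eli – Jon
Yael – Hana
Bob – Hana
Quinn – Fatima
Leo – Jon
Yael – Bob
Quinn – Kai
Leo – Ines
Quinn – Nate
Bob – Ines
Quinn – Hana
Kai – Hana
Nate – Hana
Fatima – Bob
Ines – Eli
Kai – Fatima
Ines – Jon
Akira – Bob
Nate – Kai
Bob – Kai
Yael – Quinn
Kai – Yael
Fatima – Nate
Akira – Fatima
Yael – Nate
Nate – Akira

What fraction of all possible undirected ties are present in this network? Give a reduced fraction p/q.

14/33

There are 28 edges and 12 nodes, so the maximum possible is C(12,2) = 66.
Density = 28/66 = 14/33.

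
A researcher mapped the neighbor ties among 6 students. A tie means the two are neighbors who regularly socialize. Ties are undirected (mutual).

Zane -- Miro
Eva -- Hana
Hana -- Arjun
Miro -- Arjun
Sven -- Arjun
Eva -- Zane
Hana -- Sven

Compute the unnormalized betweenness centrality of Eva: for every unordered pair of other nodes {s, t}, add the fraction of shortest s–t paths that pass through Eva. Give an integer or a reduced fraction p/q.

Pairs whose geodesics pass through Eva — Hana–Zane: 1; Sven–Zane: 1/2.
All other pairs contribute 0.
Summing the contributions gives betweenness(Eva) = 3/2.

3/2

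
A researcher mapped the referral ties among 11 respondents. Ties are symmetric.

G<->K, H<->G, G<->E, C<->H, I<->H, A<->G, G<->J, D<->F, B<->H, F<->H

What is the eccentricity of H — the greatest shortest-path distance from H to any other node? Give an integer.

2

Distances from H: A:2, B:1, C:1, D:2, E:2, F:1, G:1, I:1, J:2, K:2.
The largest is 2 (to D, E, K, J, and A), so the eccentricity of H is 2.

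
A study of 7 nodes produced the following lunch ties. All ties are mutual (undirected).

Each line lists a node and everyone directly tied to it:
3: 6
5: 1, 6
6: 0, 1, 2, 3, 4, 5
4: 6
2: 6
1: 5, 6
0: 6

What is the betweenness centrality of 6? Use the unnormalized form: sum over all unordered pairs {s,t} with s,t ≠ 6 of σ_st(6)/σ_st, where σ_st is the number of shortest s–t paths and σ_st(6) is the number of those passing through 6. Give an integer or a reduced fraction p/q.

Pairs whose geodesics pass through 6 — 1–4: 1; 1–3: 1; 1–2: 1; 1–0: 1; 4–5: 1; 4–3: 1; 4–2: 1; 4–0: 1; 5–3: 1; 5–2: 1; 5–0: 1; 3–2: 1; 3–0: 1; 2–0: 1.
All other pairs contribute 0.
Summing the contributions gives betweenness(6) = 14.

14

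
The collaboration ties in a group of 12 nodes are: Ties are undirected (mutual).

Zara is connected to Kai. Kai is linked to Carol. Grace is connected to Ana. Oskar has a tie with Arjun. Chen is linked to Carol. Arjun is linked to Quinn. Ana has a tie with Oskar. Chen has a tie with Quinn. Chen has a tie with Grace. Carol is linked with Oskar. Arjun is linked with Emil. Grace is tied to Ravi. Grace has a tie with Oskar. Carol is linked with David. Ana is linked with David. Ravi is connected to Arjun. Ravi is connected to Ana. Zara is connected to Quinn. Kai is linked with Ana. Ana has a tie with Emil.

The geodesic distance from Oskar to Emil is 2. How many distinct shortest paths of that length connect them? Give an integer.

2

The shortest distance is 2. The length-2 paths are: Oskar–Arjun–Emil; Oskar–Ana–Emil.
That gives 2 distinct shortest paths.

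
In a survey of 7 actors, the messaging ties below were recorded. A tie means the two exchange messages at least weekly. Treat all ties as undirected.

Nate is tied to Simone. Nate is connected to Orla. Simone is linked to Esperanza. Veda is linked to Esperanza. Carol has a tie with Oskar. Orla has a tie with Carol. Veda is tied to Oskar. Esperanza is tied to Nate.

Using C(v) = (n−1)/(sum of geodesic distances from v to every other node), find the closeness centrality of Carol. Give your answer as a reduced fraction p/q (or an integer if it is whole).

Distances from Carol: Esperanza:3, Nate:2, Orla:1, Oskar:1, Simone:3, Veda:2. Sum = 12.
n = 7, so closeness = 6/12 = 1/2.

1/2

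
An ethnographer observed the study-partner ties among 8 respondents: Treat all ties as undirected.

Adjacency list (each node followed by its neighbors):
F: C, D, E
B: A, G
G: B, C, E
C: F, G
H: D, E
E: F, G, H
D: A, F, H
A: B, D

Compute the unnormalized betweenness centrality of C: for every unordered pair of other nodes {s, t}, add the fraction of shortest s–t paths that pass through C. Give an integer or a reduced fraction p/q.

13/12

Pairs whose geodesics pass through C — B–F: 1/3; D–G: 1/4; F–G: 1/2.
All other pairs contribute 0.
Summing the contributions gives betweenness(C) = 13/12.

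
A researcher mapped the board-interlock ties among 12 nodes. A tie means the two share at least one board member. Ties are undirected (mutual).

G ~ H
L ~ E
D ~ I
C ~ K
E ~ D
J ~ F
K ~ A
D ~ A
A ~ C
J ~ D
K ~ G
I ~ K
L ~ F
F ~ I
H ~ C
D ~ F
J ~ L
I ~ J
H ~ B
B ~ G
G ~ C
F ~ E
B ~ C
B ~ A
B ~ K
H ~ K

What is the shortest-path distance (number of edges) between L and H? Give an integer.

4

One shortest route is L – J – I – K – H, which uses 4 edges, and at distance 3 from L we only reach {A, K}, which does not include H. So d(L,H) = 4.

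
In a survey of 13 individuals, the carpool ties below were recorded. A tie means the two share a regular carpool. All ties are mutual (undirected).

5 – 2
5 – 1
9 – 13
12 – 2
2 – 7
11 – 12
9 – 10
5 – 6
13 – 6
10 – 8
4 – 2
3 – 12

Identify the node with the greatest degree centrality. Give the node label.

2

Degrees — 1:1, 2:4, 3:1, 4:1, 5:3, 6:2, 7:1, 8:1, 9:2, 10:2, 11:1, 12:3, 13:2.
The maximum is 4, attained only by 2.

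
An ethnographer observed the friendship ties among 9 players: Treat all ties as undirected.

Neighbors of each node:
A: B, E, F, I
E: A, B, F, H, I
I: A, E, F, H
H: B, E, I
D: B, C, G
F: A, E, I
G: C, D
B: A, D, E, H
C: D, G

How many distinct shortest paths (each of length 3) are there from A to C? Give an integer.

1

The shortest distance is 3, and the only length-3 path is A–B–D–C. So there is exactly 1 shortest path.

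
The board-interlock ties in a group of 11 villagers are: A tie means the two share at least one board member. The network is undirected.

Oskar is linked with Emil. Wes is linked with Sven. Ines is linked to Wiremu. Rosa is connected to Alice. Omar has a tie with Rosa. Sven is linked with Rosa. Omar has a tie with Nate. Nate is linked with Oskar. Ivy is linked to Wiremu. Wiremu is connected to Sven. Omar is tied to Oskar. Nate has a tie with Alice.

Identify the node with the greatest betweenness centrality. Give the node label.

Sven

Unnormalized betweenness of each node: Alice:3, Emil:0, Ines:0, Ivy:0, Nate:5/2, Omar:15, Oskar:9, Rosa:51/2, Sven:27, Wes:0, Wiremu:17.
Sven has the largest value, 27, making it the main broker — the node through which the most shortest paths run.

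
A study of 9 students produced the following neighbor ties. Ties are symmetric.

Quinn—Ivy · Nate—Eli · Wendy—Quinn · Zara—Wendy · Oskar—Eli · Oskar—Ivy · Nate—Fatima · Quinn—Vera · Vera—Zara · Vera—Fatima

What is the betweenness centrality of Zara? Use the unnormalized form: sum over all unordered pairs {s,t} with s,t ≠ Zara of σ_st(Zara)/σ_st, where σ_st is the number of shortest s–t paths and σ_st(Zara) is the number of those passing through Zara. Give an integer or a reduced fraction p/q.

Pairs whose geodesics pass through Zara — Nate–Wendy: 1/2; Wendy–Vera: 1/2; Wendy–Fatima: 1/2.
All other pairs contribute 0.
Summing the contributions gives betweenness(Zara) = 3/2.

3/2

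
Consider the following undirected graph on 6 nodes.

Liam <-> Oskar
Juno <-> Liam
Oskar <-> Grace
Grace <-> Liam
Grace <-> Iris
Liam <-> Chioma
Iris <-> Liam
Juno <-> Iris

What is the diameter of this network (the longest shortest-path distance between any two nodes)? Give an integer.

Eccentricity of each node (its greatest distance to any other): Chioma:2, Grace:2, Iris:2, Juno:2, Liam:1, Oskar:2.
The maximum eccentricity is 2, realized for instance by the pair Iris–Oskar via Iris – Liam – Oskar. So the diameter is 2.

2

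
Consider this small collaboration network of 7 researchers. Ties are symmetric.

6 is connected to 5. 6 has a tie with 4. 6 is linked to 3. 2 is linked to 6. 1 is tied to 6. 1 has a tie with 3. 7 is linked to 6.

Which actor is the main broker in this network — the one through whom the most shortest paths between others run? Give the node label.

Unnormalized betweenness of each node: 1:0, 2:0, 3:0, 4:0, 5:0, 6:14, 7:0.
6 has the largest value, 14, making it the main broker — the node through which the most shortest paths run.

6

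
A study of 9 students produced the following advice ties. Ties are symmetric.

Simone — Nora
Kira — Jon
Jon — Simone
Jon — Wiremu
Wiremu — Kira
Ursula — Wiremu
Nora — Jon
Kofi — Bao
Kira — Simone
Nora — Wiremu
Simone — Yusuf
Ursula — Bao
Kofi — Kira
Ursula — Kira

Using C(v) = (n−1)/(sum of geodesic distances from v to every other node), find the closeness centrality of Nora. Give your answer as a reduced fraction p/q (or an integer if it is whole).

Distances from Nora: Bao:3, Jon:1, Kira:2, Kofi:3, Simone:1, Ursula:2, Wiremu:1, Yusuf:2. Sum = 15.
n = 9, so closeness = 8/15.

8/15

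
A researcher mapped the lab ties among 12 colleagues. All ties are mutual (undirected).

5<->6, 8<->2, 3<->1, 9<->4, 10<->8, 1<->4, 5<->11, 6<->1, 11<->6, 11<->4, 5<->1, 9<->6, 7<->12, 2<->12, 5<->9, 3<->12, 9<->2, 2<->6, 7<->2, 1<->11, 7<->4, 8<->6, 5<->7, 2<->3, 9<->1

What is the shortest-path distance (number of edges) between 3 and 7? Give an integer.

2

One shortest route is 3 – 2 – 7, which uses 2 edges, and 3 and 7 are not directly tied, so nothing shorter exists. So d(3,7) = 2.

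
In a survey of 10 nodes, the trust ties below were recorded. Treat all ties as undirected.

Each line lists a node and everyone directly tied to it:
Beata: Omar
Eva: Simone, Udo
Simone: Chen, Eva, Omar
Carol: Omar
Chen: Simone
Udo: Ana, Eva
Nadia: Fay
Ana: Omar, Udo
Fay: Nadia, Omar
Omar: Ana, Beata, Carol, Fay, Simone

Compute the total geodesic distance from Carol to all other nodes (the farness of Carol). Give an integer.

Distances from Carol: Ana:2, Beata:2, Chen:3, Eva:3, Fay:2, Nadia:3, Omar:1, Simone:2, Udo:3.
Sum = 2 + 2 + 3 + 3 + 2 + 3 + 1 + 2 + 3 = 21.

21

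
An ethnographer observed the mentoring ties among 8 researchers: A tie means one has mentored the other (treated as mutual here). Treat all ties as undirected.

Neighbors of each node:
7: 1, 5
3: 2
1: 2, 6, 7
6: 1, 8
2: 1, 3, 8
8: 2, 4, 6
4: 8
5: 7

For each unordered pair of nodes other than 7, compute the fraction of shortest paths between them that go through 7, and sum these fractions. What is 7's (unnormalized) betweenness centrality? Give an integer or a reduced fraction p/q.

Pairs whose geodesics pass through 7 — 6–5: 1; 2–5: 1; 8–5: 2/2; 4–5: 2/2; 5–3: 1; 5–1: 1.
All other pairs contribute 0.
Summing the contributions gives betweenness(7) = 6.

6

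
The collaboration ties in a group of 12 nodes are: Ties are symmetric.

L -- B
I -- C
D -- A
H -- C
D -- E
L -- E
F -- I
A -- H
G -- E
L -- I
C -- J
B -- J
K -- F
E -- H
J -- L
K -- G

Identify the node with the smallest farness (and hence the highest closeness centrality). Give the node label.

E

Farness (sum of distances to all others) for each node — A:30, B:28, C:22, D:27, E:19, F:28, G:25, H:22, I:22, J:25, K:30, L:20.
The smallest farness is 19, for E, so E has the highest closeness.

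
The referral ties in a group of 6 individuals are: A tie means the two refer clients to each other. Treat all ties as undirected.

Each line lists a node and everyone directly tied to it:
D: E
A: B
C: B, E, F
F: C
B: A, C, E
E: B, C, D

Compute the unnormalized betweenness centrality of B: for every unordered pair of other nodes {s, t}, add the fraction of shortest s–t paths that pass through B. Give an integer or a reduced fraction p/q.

Pairs whose geodesics pass through B — E–A: 1; F–A: 1; C–A: 1; D–A: 1.
All other pairs contribute 0.
Summing the contributions gives betweenness(B) = 4.

4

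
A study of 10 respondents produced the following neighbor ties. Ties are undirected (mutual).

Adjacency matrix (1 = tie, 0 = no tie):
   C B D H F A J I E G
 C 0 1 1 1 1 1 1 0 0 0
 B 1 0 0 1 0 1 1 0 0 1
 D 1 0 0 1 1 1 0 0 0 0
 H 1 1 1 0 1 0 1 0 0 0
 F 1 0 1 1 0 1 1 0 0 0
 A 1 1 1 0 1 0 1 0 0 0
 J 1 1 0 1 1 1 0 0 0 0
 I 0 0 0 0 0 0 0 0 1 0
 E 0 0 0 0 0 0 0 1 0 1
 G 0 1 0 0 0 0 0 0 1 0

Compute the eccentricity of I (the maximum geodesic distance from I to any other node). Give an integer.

5

Distances from I: A:4, B:3, C:4, D:5, E:1, F:5, G:2, H:4, J:4.
The largest is 5 (to D and F), so the eccentricity of I is 5.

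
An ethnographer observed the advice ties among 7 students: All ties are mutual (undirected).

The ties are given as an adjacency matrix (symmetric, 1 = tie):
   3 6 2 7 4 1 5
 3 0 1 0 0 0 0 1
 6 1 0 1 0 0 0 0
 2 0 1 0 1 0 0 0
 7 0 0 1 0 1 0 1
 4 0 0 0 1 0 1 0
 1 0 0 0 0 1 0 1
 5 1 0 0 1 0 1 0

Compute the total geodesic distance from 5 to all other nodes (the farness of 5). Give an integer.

9

Distances from 5: 1:1, 2:2, 3:1, 4:2, 6:2, 7:1.
Sum = 1 + 2 + 1 + 2 + 2 + 1 = 9.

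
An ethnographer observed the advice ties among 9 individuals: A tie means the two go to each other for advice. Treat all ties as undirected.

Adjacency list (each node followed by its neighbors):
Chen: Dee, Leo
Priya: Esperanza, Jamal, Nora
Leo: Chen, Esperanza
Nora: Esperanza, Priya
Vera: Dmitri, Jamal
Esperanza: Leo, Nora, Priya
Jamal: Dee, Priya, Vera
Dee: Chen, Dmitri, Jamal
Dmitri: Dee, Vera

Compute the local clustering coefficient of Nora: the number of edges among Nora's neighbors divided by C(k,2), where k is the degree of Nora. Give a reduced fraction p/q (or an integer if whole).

1

Nora's neighbors: Esperanza and Priya (k = 2).
Possible neighbor pairs: C(2,2) = 1. Edges among them: Esperanza–Priya → e = 1.
Clustering(Nora) = 1/1.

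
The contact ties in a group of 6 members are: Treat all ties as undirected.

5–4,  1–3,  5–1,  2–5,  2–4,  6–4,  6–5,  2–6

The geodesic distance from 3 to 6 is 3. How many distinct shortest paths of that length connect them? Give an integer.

1

The shortest distance is 3, and the only length-3 path is 3–1–5–6. So there is exactly 1 shortest path.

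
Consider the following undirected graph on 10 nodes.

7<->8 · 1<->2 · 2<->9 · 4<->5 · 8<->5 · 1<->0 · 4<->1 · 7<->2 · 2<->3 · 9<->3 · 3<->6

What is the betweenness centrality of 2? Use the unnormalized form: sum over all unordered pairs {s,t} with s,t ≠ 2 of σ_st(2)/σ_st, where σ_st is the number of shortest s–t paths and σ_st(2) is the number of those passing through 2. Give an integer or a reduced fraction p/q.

Pairs whose geodesics pass through 2 — 7–3: 1; 7–4: 1/2; 7–9: 1; 7–0: 1; 7–1: 1; 7–6: 1; 3–4: 1; 3–0: 1; 3–1: 1; 3–8: 1; 3–5: 2/2; 4–9: 1; 4–6: 1; 9–0: 1 … (+9 more pairs).
All other pairs contribute 0.
Summing the contributions gives betweenness(2) = 43/2.

43/2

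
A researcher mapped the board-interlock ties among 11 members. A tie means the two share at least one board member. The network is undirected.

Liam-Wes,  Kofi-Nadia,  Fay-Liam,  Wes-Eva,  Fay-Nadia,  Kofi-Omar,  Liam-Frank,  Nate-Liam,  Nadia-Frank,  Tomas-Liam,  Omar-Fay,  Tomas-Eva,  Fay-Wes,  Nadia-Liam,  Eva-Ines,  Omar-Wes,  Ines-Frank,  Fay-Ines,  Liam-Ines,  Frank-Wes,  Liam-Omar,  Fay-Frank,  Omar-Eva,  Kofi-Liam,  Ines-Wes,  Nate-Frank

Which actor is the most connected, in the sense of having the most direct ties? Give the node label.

Liam

Degrees — Eva:4, Fay:6, Frank:6, Ines:5, Kofi:3, Liam:9, Nadia:4, Nate:2, Omar:5, Tomas:2, Wes:6.
The maximum is 9, attained only by Liam.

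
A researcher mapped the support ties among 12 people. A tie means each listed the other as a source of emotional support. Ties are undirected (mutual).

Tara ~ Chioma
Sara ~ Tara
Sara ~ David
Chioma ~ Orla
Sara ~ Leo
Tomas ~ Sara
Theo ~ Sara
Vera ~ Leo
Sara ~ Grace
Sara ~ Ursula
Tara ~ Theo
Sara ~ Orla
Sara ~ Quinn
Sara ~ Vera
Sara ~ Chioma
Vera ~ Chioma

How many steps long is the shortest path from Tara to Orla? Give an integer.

2

One shortest route is Tara – Sara – Orla, which uses 2 edges, and Tara and Orla are not directly tied, so nothing shorter exists. So d(Tara,Orla) = 2.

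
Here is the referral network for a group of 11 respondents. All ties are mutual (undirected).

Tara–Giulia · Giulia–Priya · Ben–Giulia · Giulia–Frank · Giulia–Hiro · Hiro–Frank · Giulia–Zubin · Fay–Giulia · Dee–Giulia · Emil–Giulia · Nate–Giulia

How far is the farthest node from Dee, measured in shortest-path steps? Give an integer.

Distances from Dee: Ben:2, Emil:2, Fay:2, Frank:2, Giulia:1, Hiro:2, Nate:2, Priya:2, Tara:2, Zubin:2.
The largest is 2 (to Frank, Fay, Ben, Emil, Hiro, Nate, Zubin, Tara, and Priya), so the eccentricity of Dee is 2.

2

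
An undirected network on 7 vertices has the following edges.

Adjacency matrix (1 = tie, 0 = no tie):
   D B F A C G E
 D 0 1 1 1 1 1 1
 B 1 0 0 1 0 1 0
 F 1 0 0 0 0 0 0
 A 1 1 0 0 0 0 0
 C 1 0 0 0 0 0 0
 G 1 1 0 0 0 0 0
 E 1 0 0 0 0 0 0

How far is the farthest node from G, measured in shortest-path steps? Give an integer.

2

Distances from G: A:2, B:1, C:2, D:1, E:2, F:2.
The largest is 2 (to F, A, C, and E), so the eccentricity of G is 2.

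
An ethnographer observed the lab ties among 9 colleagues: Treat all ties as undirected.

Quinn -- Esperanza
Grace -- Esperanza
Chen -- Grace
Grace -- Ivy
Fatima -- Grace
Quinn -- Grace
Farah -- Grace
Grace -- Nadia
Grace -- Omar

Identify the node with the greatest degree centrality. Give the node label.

Grace

Degrees — Chen:1, Esperanza:2, Farah:1, Fatima:1, Grace:8, Ivy:1, Nadia:1, Omar:1, Quinn:2.
The maximum is 8, attained only by Grace.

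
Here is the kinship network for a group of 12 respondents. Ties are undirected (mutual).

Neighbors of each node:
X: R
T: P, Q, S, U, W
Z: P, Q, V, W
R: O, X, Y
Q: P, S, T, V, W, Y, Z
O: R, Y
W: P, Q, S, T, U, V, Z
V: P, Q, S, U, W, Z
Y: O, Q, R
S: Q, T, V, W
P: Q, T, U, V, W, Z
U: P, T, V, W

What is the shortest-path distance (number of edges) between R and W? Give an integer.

One shortest route is R – Y – Q – W, which uses 3 edges, and at distance 2 from R we only reach {Q}, which does not include W. So d(R,W) = 3.

3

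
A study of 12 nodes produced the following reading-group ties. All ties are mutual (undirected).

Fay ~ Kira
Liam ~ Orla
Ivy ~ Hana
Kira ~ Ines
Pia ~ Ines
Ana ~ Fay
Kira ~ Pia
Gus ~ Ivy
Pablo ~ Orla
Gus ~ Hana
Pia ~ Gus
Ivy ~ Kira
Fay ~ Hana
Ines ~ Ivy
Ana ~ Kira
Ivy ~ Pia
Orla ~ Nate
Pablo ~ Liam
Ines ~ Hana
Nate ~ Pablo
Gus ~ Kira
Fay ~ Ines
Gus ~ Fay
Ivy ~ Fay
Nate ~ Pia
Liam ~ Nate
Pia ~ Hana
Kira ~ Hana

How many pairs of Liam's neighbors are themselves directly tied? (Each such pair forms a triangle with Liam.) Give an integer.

Liam's neighbors: Nate, Orla, and Pablo.
Neighbor pairs that are themselves tied: Liam–Nate–Orla; Liam–Nate–Pablo; Liam–Orla–Pablo. Each forms one triangle with Liam, for 3 in total.

3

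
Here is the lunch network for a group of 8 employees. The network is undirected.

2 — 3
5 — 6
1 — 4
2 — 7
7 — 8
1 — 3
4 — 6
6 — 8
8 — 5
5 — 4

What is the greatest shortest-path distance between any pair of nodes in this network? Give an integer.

3

Eccentricity of each node (its greatest distance to any other): 1:3, 2:3, 3:3, 4:3, 5:3, 6:3, 7:3, 8:3.
The maximum eccentricity is 3, realized for instance by the pair 2–6 via 2 – 7 – 8 – 6. So the diameter is 3.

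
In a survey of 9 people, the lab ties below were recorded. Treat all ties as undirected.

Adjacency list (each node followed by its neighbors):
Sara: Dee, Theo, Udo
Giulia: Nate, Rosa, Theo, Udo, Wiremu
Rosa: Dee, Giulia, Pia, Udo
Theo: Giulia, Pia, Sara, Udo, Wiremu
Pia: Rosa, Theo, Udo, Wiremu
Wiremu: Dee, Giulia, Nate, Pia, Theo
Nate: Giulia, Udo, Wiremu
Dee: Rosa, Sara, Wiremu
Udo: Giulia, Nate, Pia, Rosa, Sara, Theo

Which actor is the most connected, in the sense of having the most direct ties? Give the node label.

Degrees — Dee:3, Giulia:5, Nate:3, Pia:4, Rosa:4, Sara:3, Theo:5, Udo:6, Wiremu:5.
The maximum is 6, attained only by Udo.

Udo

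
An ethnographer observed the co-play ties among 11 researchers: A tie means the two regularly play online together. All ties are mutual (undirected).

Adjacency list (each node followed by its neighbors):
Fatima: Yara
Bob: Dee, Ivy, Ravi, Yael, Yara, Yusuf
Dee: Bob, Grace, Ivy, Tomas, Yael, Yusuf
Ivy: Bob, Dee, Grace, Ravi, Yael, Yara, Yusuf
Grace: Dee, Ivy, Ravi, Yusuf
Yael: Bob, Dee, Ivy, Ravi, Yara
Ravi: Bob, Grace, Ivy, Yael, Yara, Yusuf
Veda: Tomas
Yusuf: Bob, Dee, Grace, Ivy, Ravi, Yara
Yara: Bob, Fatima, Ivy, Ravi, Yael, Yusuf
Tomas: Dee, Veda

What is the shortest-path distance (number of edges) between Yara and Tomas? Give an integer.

3

One shortest route is Yara – Ivy – Dee – Tomas, which uses 3 edges, and at distance 2 from Yara we only reach {Dee, Grace}, which does not include Tomas. So d(Yara,Tomas) = 3.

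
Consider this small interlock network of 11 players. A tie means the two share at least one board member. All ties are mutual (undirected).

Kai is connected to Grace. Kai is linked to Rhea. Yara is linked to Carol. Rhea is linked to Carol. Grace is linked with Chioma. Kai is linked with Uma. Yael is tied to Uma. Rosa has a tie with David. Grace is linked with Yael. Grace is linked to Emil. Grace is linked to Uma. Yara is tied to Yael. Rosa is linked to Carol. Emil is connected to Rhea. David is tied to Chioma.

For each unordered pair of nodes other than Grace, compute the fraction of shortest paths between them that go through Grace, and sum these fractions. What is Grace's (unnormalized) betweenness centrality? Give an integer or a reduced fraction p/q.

Pairs whose geodesics pass through Grace — Emil–Kai: 1/2; Emil–Uma: 1; Emil–Yael: 1; Emil–Yara: 1/2; Emil–David: 1; Emil–Chioma: 1; Rhea–Yael: 2/4; Rhea–Chioma: 2/2; Kai–Yael: 1/2; Kai–Yara: 1/3; Kai–David: 1; Kai–Chioma: 1; Uma–Rosa: 1/3; Uma–David: 1 … (+4 more pairs).
All other pairs contribute 0.
Summing the contributions gives betweenness(Grace) = 44/3.

44/3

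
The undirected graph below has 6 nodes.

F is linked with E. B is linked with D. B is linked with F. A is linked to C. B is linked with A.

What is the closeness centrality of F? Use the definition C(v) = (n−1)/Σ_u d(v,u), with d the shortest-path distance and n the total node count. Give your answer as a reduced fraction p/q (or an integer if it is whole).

5/9

Distances from F: A:2, B:1, C:3, D:2, E:1. Sum = 9.
n = 6, so closeness = 5/9.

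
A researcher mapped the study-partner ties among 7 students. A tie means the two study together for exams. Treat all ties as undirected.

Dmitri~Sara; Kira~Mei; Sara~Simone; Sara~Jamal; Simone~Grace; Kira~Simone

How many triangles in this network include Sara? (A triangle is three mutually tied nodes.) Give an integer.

0

Sara's neighbors are Dmitri, Jamal, and Simone, but none of them are tied to each other, so no triangle contains Sara.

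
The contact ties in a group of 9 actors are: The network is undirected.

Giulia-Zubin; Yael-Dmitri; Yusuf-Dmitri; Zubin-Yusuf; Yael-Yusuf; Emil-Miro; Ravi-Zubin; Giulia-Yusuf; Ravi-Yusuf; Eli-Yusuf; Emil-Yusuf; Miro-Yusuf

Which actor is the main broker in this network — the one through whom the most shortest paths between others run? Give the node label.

Unnormalized betweenness of each node: Dmitri:0, Eli:0, Emil:0, Giulia:0, Miro:0, Ravi:0, Yael:0, Yusuf:47/2, Zubin:1/2.
Yusuf has the largest value, 47/2, making it the main broker — the node through which the most shortest paths run.

Yusuf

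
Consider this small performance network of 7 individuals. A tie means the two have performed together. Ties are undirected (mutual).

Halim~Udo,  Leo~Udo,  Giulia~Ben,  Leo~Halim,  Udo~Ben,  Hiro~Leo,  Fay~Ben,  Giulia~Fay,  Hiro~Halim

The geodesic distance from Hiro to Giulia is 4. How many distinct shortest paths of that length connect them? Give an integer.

The shortest distance is 4. The length-4 paths are: Hiro–Halim–Udo–Ben–Giulia; Hiro–Leo–Udo–Ben–Giulia.
That gives 2 distinct shortest paths.

2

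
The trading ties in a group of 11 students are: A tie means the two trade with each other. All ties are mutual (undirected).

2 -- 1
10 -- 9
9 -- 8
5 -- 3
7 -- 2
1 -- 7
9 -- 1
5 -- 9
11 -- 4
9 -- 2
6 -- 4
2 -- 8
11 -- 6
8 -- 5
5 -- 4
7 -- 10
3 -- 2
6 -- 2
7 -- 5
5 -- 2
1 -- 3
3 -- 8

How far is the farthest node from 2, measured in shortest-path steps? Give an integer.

Distances from 2: 1:1, 3:1, 4:2, 5:1, 6:1, 7:1, 8:1, 9:1, 10:2, 11:2.
The largest is 2 (to 4, 10, and 11), so the eccentricity of 2 is 2.

2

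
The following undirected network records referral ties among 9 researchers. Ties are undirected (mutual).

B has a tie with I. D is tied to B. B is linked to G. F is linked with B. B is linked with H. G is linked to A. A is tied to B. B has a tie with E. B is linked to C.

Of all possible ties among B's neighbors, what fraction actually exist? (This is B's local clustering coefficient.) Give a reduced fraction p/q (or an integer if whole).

1/28

B's neighbors: A, C, D, E, F, G, H, and I (k = 8).
Possible neighbor pairs: C(8,2) = 28. Edges among them: A–G → e = 1.
Clustering(B) = 1/28.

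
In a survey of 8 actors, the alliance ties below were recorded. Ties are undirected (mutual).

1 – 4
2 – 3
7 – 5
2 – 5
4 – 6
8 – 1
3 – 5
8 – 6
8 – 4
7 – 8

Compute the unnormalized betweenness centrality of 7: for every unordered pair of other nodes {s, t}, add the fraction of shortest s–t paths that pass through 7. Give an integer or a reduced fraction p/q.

12

Pairs whose geodesics pass through 7 — 3–4: 1; 3–8: 1; 3–1: 1; 3–6: 1; 5–4: 1; 5–8: 1; 5–1: 1; 5–6: 1; 2–4: 1; 2–8: 1; 2–1: 1; 2–6: 1.
All other pairs contribute 0.
Summing the contributions gives betweenness(7) = 12.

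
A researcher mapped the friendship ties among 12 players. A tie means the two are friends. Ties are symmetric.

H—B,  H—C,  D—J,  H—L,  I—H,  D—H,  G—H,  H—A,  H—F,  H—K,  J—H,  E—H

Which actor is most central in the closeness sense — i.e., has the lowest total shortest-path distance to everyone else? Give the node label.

Farness (sum of distances to all others) for each node — A:21, B:21, C:21, D:20, E:21, F:21, G:21, H:11, I:21, J:20, K:21, L:21.
The smallest farness is 11, for H, so H has the highest closeness.

H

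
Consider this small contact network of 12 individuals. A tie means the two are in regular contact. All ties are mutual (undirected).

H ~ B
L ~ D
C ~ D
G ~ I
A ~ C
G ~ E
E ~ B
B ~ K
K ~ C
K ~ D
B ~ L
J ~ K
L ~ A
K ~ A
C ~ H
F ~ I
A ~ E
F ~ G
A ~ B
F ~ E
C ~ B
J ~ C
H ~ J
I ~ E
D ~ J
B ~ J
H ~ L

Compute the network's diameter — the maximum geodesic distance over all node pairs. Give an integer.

Eccentricity of each node (its greatest distance to any other): A:2, B:2, C:3, D:4, E:3, F:4, G:4, H:3, I:4, J:3, K:3, L:3.
The maximum eccentricity is 4, realized for instance by the pair D–G via D – C – A – E – G. So the diameter is 4.

4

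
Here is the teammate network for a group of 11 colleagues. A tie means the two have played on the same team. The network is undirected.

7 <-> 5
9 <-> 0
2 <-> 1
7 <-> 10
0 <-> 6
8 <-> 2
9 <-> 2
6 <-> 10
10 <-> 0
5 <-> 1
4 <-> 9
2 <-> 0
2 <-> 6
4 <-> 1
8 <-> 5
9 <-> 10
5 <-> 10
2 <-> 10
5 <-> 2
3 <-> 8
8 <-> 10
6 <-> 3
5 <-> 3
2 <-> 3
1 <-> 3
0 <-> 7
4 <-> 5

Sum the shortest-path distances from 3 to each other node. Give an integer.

15

Distances from 3: 0:2, 1:1, 2:1, 4:2, 5:1, 6:1, 7:2, 8:1, 9:2, 10:2.
Sum = 2 + 1 + 1 + 2 + 1 + 1 + 2 + 1 + 2 + 2 = 15.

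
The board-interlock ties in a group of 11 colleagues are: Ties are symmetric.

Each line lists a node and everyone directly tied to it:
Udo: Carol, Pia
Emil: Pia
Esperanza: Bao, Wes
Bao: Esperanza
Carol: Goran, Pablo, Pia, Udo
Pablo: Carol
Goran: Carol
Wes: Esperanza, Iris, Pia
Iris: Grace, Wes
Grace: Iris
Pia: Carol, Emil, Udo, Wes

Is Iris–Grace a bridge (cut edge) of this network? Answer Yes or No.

Without the Iris–Grace edge there is no alternate route between Iris and Grace, so the network disconnects. It is a bridge.

Yes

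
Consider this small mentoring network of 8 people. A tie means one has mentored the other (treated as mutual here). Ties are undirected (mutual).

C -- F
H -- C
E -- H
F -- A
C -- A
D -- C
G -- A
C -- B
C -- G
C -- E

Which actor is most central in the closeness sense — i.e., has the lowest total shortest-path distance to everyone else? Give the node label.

C

Farness (sum of distances to all others) for each node — A:11, B:13, C:7, D:13, E:12, F:12, G:12, H:12.
The smallest farness is 7, for C, so C has the highest closeness.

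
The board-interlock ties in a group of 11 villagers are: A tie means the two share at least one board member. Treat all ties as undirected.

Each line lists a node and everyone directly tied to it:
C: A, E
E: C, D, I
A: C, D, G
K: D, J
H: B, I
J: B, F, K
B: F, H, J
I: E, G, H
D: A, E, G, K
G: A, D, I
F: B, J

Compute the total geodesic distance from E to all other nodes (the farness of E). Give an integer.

21

Distances from E: A:2, B:3, C:1, D:1, F:4, G:2, H:2, I:1, J:3, K:2.
Sum = 2 + 3 + 1 + 1 + 4 + 2 + 2 + 1 + 3 + 2 = 21.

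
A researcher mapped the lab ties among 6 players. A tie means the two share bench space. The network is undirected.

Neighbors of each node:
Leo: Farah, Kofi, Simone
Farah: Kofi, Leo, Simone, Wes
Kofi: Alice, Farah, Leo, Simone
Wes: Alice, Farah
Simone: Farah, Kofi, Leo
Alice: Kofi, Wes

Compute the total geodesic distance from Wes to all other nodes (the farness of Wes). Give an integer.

Distances from Wes: Alice:1, Farah:1, Kofi:2, Leo:2, Simone:2.
Sum = 1 + 1 + 2 + 2 + 2 = 8.

8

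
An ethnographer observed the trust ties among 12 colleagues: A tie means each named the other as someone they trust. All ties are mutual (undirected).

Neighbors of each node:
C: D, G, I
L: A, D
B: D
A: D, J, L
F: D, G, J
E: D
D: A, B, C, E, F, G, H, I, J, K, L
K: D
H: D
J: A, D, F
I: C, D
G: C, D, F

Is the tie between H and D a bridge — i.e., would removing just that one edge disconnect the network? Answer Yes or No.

Yes

Without the H–D edge there is no alternate route between H and D, so the network disconnects. It is a bridge.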